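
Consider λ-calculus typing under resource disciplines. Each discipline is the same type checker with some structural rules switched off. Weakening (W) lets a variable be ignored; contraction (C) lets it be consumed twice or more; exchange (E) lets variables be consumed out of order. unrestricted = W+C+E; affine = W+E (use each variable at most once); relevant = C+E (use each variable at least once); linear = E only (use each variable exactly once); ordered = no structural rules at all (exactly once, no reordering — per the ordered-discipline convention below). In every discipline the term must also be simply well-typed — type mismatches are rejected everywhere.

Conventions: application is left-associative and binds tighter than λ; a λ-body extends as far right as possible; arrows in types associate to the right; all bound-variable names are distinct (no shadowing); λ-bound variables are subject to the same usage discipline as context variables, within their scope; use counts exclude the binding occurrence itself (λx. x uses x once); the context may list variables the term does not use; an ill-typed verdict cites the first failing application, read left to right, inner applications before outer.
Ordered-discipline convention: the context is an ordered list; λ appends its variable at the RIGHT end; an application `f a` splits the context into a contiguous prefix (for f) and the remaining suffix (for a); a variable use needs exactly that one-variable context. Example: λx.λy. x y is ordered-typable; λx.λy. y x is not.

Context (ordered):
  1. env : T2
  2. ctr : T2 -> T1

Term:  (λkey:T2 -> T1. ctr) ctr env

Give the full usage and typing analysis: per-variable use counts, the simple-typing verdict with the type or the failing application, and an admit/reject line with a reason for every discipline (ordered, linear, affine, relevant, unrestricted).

counts: env=1; ctr=2; key (bound)=0
left-to-right use order: ctr, ctr, env
typing: well-typed — term : T1
ordered ✗ (repeated use of ctr ×2; unused: key — weakening required)
linear ✗ (repeated use of ctr ×2; unused: key — weakening required)
affine ✗ (repeated use of ctr ×2)
relevant ✗ (unused: key — weakening required)
unrestricted ✓ (type-checks (T1) and nothing is barred)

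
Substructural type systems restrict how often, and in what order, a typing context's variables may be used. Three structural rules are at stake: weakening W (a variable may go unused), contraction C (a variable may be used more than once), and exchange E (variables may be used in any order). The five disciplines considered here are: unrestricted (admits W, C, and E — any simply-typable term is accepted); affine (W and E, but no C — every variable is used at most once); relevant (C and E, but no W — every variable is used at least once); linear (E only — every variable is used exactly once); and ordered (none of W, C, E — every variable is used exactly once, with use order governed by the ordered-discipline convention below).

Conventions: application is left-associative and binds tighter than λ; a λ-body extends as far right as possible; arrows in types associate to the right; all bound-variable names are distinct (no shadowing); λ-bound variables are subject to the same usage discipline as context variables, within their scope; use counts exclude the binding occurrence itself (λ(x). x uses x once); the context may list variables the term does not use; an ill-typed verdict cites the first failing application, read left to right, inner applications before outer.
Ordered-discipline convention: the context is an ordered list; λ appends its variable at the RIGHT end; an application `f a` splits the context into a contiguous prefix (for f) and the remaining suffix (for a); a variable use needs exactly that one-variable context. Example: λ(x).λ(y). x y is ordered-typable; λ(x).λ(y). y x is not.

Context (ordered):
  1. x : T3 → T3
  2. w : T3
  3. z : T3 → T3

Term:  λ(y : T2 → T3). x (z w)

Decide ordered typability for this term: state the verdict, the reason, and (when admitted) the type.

no — y left unused
use counts: x ×1, w ×1, z ×1, y [bound] ×0
uses in reading order: x, z, w
typing: well-typed — term : (T2 → T3) → T3
per-discipline verdicts: ordered ✗, linear ✗, affine ✓, relevant ✗, unrestricted ✓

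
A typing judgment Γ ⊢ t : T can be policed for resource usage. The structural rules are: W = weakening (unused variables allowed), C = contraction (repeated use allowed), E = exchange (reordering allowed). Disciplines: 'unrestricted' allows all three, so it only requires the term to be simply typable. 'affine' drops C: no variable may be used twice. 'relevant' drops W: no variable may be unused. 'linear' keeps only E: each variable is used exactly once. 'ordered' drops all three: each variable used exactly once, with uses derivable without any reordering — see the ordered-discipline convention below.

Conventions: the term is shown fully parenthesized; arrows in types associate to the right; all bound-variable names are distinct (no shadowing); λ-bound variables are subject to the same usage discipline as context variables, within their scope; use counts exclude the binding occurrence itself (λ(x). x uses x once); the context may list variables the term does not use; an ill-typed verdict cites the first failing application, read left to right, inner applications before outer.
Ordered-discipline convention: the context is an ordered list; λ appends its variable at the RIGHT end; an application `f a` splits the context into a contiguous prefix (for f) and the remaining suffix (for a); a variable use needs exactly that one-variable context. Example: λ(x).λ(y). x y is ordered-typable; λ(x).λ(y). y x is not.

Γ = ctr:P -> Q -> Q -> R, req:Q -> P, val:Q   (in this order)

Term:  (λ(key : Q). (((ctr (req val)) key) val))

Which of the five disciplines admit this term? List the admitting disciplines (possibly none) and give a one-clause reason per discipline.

admitting disciplines: relevant, unrestricted
usage: ctr=1; req=1; val=2; key [bound]=1
left-to-right use order: ctr, req, val, key, val
typing: well-typed — term : Q -> R
ordered: ✗, needs contraction — val ×2
linear: ✗, needs contraction — val ×2
affine: ✗, needs contraction — val ×2
relevant: ✓, none of ctr, req, val, key goes unused
unrestricted: ✓, type-checks (Q -> R) and nothing is barred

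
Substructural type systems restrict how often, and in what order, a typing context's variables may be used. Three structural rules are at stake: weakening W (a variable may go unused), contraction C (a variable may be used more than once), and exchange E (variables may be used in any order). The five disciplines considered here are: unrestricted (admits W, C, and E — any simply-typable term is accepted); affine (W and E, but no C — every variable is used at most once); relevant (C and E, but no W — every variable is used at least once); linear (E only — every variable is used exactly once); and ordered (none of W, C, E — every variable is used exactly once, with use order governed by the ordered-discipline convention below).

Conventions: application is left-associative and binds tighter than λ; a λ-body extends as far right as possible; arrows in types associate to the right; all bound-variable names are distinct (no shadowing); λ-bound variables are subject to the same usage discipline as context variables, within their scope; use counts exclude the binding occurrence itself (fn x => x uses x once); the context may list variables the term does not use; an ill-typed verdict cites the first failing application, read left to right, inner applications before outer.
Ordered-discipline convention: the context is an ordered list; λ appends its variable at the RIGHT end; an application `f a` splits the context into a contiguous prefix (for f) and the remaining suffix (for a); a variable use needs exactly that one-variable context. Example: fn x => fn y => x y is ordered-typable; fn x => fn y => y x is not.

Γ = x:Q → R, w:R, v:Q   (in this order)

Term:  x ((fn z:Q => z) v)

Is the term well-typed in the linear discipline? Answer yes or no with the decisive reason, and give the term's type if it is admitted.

no — unused: w — weakening required
use counts: x: 1×; w: 0×; v: 1×; z [bound]: 1×
order of uses: x, z, v
typing: well-typed at R
all disciplines: ordered ✗ · linear ✗ · affine ✓ · relevant ✗ · unrestricted ✓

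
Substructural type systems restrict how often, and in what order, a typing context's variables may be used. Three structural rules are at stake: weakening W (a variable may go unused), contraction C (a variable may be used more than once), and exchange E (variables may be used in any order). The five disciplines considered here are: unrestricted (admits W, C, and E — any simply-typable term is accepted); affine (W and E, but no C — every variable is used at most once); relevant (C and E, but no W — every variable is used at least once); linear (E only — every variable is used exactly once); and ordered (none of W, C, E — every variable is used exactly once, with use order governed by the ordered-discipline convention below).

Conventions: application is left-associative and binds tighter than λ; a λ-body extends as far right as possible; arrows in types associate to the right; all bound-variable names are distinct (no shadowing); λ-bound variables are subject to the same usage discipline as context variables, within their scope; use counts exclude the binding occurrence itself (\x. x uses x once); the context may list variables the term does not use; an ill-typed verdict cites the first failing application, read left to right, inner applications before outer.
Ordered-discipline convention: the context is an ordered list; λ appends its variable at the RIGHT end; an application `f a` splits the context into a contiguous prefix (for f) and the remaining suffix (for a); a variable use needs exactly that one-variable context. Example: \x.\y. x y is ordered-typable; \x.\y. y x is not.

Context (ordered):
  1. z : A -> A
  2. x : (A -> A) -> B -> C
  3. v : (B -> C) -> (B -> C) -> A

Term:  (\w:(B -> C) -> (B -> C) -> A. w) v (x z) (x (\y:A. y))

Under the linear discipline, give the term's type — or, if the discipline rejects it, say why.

not well-typed under linear — repeated use of x ×2
use counts: z ×1; x ×2; v ×1; w (bound) ×1; y (bound) ×1
use order (left to right): w, v, x, z, x, y
typing: well-typed at A
across the five disciplines: ordered ✗, linear ✗, affine ✗, relevant ✓, unrestricted ✓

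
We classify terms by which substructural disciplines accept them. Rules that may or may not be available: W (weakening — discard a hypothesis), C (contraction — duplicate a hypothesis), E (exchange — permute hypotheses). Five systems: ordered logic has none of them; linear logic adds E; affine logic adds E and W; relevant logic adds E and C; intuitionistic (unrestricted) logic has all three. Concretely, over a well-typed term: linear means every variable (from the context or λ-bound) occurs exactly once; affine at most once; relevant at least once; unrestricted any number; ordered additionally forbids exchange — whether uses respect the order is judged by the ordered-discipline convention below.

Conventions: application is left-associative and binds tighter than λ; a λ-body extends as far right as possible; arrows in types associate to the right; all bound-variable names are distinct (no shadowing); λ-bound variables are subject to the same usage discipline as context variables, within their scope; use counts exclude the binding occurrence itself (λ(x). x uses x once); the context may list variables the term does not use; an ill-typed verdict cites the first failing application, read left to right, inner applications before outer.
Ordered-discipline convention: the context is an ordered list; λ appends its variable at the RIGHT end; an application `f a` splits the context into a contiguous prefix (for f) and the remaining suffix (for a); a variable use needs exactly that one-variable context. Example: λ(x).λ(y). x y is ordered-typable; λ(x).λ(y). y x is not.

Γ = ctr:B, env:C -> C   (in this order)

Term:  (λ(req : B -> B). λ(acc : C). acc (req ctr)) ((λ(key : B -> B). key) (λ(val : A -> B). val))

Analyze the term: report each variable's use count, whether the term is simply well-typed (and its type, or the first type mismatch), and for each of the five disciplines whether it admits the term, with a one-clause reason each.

usage: ctr: 1; env: 0; req (λ-bound): 1; acc (λ-bound): 1; key (λ-bound): 1; val (λ-bound): 1
uses in reading order: acc, req, ctr, key, val
typing: ill-typed: non-function type C applied to an argument
ordered: ✗ — a type mismatch blocks all five
linear: ✗ — the type mismatch rejects it
affine: ✗ — not simply typable
relevant: ✗ — fails simple typing
unrestricted: ✗ — a type mismatch blocks all five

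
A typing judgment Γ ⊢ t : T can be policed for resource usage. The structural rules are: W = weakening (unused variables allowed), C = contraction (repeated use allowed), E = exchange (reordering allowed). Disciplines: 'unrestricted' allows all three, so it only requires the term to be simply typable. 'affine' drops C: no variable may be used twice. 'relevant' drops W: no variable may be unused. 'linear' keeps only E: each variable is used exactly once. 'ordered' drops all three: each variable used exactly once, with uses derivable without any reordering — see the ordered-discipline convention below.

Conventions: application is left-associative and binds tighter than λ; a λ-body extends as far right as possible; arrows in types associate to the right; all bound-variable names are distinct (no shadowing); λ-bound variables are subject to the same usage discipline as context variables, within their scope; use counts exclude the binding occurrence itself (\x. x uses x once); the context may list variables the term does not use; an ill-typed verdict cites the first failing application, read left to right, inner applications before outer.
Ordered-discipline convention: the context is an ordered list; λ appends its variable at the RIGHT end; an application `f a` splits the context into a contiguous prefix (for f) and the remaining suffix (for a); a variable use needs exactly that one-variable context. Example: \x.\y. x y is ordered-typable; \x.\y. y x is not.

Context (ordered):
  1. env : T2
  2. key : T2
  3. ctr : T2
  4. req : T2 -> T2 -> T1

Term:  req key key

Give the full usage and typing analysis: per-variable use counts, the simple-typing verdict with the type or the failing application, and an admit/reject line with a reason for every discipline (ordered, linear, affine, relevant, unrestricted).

usage: env: 0; key: 2; ctr: 0; req: 1
left-to-right use order: req, key, key
typing: well-typed — term : T1
ordered ✗ (needs contraction — key ×2; unused: env, ctr — weakening required)
linear ✗ (needs contraction — key ×2; unused: env, ctr — weakening required)
affine ✗ (needs contraction — key ×2)
relevant ✗ (unused: env, ctr — weakening required)
unrestricted ✓ (type-checks (T1) and nothing is barred)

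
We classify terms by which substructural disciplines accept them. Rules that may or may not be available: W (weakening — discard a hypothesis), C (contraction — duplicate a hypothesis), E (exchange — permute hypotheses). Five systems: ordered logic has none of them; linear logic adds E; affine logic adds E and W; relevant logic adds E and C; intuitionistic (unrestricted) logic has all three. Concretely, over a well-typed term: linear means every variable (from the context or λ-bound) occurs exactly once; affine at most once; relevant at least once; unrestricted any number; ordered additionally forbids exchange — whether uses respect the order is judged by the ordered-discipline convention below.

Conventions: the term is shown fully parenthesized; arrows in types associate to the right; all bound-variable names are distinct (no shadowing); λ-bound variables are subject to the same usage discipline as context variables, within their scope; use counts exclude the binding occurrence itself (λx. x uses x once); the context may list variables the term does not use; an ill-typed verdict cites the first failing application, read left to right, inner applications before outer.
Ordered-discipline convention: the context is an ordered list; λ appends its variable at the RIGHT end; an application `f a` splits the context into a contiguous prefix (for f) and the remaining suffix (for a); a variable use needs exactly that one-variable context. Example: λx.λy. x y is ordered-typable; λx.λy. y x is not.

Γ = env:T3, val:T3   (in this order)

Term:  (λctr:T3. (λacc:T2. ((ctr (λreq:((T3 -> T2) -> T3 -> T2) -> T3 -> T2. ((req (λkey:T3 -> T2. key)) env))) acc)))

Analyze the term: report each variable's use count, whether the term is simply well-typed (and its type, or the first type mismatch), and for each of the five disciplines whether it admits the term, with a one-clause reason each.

variable uses: env=1; val=0; ctr (λ-bound)=1; acc (λ-bound)=1; req (λ-bound)=1; key (λ-bound)=1
uses in reading order: ctr, req, key, env, acc
typing: ill-typed: non-function type T3 applied to an argument
ordered: ✗, the type mismatch rejects it
linear: ✗, not simply typable
affine: ✗, fails simple typing
relevant: ✗, a type mismatch blocks all five
unrestricted: ✗, the type mismatch rejects it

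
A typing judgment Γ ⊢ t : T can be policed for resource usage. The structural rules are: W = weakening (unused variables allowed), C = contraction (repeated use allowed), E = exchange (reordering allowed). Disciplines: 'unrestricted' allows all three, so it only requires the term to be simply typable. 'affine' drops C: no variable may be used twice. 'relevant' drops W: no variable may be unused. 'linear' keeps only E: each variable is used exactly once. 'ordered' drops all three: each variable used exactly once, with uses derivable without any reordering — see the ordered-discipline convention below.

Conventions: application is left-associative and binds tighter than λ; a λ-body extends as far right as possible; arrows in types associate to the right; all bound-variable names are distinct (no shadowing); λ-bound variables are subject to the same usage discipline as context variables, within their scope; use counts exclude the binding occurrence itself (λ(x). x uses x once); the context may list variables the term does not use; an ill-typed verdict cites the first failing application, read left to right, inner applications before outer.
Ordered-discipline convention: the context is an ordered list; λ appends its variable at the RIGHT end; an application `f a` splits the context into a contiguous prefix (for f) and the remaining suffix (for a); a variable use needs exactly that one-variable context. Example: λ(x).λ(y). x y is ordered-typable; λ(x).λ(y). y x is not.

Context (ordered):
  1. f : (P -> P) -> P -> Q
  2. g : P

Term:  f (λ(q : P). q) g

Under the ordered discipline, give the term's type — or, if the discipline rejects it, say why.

term : Q
usage: f ×1; g ×1; q (bound) ×1
left-to-right use order: f, q, g
typing: well-typed — term : Q
summary: ordered ✓ | linear ✓ | affine ✓ | relevant ✓ | unrestricted ✓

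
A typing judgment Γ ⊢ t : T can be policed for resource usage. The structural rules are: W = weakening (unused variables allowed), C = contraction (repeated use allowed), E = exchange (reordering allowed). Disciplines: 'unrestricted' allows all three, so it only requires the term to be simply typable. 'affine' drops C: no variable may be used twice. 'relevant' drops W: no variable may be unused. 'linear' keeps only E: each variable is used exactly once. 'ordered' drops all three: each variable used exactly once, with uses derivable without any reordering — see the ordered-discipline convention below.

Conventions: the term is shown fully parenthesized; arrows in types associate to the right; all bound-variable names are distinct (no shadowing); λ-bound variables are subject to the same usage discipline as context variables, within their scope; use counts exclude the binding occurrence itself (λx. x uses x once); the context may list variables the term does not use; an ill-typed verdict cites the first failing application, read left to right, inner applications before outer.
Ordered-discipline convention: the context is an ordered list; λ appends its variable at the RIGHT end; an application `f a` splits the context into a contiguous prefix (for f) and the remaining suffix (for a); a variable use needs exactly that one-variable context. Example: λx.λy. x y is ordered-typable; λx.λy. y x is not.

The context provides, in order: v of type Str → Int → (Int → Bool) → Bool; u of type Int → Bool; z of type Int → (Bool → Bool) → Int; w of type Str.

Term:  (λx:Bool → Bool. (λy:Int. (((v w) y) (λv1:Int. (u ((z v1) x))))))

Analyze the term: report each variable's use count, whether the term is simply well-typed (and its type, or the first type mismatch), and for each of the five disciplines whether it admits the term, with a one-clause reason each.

variable uses: v=1, u=1, z=1, w=1, x [bound]=1, y [bound]=1, v1 [bound]=1
use order (left to right): v, w, y, u, z, v1, x
typing: well-typed — term : (Bool → Bool) → Int → Bool
ordered: ✗, no contiguous prefix/suffix split fits v, w, y, u, z, v1, x
linear: ✓, v, u, z, w, x, y, v1: one use apiece
affine: ✓, at most one use each (v, u, z, w, x, y, v1)
relevant: ✓, every one of v, u, z, w, x, y, v1 appears
unrestricted: ✓, simply typable at (Bool → Bool) → Int → Bool; W, C, E all held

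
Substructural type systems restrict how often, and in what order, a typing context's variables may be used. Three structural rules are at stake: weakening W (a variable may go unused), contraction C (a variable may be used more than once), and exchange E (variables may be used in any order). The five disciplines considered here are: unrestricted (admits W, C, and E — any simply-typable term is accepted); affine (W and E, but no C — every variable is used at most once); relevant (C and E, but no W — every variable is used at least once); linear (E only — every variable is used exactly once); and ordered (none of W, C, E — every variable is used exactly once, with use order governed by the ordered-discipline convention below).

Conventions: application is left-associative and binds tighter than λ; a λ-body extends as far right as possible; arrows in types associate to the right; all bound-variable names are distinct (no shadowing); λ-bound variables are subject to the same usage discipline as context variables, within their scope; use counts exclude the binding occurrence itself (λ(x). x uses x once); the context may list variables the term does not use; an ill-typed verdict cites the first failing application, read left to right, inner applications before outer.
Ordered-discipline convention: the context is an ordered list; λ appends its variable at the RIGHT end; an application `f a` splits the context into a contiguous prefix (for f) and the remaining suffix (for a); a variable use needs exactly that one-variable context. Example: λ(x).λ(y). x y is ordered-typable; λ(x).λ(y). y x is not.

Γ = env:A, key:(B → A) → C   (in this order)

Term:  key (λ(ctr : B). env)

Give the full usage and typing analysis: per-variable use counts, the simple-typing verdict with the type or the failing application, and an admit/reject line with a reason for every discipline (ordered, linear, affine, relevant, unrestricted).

variable uses: env=1, key=1, ctr (bound)=0
left-to-right use order: key, env
typing: well-typed at C
ordered ✗ (unused: ctr — weakening required)
linear ✗ (unused: ctr — weakening required)
affine ✓ (env, key, ctr: no repeats, contraction unneeded)
relevant ✗ (unused: ctr — weakening required)
unrestricted ✓ (well-typed at C; no restrictions here)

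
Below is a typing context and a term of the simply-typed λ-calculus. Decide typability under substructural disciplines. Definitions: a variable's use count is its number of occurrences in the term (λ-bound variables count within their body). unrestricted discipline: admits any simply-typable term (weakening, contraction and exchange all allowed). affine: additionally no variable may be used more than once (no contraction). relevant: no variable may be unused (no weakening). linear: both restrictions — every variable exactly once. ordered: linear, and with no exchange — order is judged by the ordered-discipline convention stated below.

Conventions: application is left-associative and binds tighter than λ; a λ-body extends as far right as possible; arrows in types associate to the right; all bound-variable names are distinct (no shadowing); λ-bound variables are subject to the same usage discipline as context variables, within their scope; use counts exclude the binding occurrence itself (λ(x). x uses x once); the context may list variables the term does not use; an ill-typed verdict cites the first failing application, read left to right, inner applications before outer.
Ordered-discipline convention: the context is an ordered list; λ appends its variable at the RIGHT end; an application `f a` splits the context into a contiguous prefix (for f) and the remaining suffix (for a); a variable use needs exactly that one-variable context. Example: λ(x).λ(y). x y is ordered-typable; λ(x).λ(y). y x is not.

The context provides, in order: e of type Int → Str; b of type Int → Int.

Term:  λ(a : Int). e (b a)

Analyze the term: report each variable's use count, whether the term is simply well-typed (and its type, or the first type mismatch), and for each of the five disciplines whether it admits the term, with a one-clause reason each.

usage: e ×1; b ×1; a (λ-bound) ×1
left-to-right use order: e, b, a
typing: ✓ — Int → Str
ordered ✓ (e, b, a once each; derivable with no W/C/E)
linear ✓ (exactly-once usage across e, b, a)
affine ✓ (e, b, a: no repeats, contraction unneeded)
relevant ✓ (e, b, a: all used, weakening unneeded)
unrestricted ✓ (typability at Int → Str is all that's needed)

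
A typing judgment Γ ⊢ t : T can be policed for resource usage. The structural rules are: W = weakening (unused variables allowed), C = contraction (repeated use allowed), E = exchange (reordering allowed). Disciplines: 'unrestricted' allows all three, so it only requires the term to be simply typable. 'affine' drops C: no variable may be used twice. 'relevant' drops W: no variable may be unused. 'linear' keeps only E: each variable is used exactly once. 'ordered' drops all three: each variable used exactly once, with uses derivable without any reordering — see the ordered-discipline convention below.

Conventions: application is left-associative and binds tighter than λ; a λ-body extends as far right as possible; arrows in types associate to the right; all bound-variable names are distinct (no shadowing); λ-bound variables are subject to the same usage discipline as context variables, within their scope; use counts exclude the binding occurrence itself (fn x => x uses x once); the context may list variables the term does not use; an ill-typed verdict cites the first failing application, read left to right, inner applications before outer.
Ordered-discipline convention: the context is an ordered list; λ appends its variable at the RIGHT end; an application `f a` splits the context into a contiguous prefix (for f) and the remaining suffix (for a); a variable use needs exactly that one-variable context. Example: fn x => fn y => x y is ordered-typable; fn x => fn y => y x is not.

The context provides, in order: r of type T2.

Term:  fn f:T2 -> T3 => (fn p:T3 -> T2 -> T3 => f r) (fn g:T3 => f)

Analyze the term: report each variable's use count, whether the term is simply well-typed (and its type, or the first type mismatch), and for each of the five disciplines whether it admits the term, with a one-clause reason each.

counts: r=1, f [bound]=2, p [bound]=0, g [bound]=0
use order (left to right): f, r, f
typing: ✓ — (T2 -> T3) -> T3
ordered ✗ (needs contraction — f ×2; unused: p, g — weakening required)
linear ✗ (needs contraction — f ×2; unused: p, g — weakening required)
affine ✗ (needs contraction — f ×2)
relevant ✗ (unused: p, g — weakening required)
unrestricted ✓ (typability at (T2 -> T3) -> T3 is all that's needed)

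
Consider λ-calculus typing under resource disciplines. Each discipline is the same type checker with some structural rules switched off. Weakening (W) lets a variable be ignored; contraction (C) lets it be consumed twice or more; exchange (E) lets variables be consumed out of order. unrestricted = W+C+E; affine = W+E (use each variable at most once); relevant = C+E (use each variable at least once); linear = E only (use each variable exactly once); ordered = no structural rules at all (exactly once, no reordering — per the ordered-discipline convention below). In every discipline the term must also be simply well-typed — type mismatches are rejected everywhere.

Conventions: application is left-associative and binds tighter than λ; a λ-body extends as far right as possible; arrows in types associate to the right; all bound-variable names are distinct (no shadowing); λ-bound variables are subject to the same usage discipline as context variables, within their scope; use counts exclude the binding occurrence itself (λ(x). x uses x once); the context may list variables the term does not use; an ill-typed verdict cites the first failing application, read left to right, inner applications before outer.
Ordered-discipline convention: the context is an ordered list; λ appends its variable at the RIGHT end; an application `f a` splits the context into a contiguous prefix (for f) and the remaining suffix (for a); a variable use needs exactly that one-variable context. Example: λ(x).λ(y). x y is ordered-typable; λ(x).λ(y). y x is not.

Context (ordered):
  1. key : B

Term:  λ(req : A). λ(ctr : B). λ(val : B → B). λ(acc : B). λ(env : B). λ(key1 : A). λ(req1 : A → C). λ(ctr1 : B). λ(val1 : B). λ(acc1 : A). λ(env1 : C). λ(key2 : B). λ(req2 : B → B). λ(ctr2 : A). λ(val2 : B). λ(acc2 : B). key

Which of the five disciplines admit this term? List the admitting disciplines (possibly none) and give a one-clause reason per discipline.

admitted in: affine, unrestricted
usage: key=1; req (bound)=0; ctr (bound)=0; val (bound)=0; acc (bound)=0; env (bound)=0; key1 (bound)=0; req1 (bound)=0; ctr1 (bound)=0; val1 (bound)=0; acc1 (bound)=0; env1 (bound)=0; key2 (bound)=0; req2 (bound)=0; ctr2 (bound)=0; val2 (bound)=0; acc2 (bound)=0
order of uses: key
typing: the term checks, with type A → B → (B → B) → B → B → A → (A → C) → B → B → A → C → B → (B → B) → A → B → B → B
ordered ✗ (req, ctr, val, acc, env, key1, req1, ctr1, val1, acc1, env1, key2, req2, ctr2, val2, acc2 never used (weakening))
linear ✗ (req, ctr, val, acc, env, key1, req1, ctr1, val1, acc1, env1, key2, req2, ctr2, val2, acc2 never used (weakening))
affine ✓ (none of key, req, ctr, val, acc, env, key1, req1, ctr1, val1, acc1, env1, key2, req2, ctr2, val2, acc2 used more than once)
relevant ✗ (req, ctr, val, acc, env, key1, req1, ctr1, val1, acc1, env1, key2, req2, ctr2, val2, acc2 never used (weakening))
unrestricted ✓ (simply typable at A → B → (B → B) → B → B → A → (A → C) → B → B → A → C → B → (B → B) → A → B → B → B; W, C, E all held)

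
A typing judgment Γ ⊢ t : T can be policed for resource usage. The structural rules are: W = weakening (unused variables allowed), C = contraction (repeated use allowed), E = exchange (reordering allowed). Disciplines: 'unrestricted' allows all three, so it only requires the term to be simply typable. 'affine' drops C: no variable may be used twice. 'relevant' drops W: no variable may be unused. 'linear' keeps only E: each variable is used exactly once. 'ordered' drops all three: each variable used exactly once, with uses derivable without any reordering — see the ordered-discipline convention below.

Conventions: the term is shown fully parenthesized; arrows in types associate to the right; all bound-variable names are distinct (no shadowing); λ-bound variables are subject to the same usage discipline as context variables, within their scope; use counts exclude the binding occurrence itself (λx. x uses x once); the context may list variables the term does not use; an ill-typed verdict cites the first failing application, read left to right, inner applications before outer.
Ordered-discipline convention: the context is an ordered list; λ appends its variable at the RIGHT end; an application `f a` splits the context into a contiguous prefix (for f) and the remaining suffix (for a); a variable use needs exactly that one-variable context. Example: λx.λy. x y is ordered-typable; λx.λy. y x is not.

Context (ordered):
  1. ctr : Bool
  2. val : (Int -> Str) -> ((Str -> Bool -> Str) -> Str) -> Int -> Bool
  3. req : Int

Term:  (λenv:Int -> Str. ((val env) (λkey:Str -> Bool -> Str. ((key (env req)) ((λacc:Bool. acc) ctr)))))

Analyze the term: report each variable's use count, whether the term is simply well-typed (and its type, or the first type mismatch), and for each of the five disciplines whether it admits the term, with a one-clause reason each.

variable uses: ctr: 1×, val: 1×, req: 1×, env (λ-bound): 2×, key (λ-bound): 1×, acc (λ-bound): 1×
uses in reading order: val, env, key, env, req, acc, ctr
typing: the term checks, with type (Int -> Str) -> Int -> Bool
ordered: ✗, env ×2 used more than once (contraction)
linear: ✗, env ×2 used more than once (contraction)
affine: ✗, env ×2 used more than once (contraction)
relevant: ✓, every one of ctr, val, req, env, key, acc appears
unrestricted: ✓, typability at (Int -> Str) -> Int -> Bool is all that's needed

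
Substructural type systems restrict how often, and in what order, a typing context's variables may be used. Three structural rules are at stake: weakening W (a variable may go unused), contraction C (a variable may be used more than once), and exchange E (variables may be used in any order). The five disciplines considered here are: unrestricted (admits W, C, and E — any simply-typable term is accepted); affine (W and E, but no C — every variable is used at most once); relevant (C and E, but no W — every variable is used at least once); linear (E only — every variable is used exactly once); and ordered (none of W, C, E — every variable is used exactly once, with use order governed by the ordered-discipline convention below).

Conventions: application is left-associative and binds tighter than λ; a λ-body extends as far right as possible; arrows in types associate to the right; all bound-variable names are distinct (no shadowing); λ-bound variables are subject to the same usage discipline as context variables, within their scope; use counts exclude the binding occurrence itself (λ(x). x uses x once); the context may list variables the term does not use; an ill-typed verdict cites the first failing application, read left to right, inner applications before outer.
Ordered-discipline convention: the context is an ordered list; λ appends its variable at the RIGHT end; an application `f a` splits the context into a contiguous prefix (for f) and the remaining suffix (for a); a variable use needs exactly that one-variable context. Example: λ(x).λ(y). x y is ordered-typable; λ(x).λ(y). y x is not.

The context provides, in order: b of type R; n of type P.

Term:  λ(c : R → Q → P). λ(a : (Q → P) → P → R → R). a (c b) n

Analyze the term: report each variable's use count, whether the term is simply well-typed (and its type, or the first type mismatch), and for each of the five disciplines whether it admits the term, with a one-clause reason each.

use counts: b ×1, n ×1, c (bound) ×1, a (bound) ×1
uses in reading order: a, c, b, n
typing: ✓ — (R → Q → P) → ((Q → P) → P → R → R) → R → R
ordered: ✗ — use order a, c, b, n needs exchange
linear: ✓ — single use per variable (b, n, c, a)
affine: ✓ — at most one use each (b, n, c, a)
relevant: ✓ — every one of b, n, c, a appears
unrestricted: ✓ — typability at (R → Q → P) → ((Q → P) → P → R → R) → R → R is all that's needed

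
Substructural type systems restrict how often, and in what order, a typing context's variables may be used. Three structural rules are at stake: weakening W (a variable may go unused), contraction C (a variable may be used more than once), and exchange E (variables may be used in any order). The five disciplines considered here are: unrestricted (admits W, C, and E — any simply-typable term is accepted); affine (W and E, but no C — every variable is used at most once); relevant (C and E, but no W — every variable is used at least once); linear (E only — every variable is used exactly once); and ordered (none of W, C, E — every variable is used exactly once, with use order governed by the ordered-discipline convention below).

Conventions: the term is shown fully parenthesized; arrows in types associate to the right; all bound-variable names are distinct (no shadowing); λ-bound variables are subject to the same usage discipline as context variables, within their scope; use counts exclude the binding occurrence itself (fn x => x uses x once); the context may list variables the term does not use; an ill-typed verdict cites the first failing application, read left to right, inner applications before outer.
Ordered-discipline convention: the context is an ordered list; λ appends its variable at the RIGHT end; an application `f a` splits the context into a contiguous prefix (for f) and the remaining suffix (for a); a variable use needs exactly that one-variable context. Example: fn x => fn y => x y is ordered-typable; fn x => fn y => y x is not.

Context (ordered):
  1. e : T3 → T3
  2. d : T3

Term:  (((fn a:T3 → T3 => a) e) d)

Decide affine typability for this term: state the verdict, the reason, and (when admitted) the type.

yes — no duplicate uses among e, d, a; term : T3
use counts: e ×1; d ×1; a (bound) ×1
order of uses: a, e, d
typing: ✓ — T3
summary: ordered ✓; linear ✓; affine ✓; relevant ✓; unrestricted ✓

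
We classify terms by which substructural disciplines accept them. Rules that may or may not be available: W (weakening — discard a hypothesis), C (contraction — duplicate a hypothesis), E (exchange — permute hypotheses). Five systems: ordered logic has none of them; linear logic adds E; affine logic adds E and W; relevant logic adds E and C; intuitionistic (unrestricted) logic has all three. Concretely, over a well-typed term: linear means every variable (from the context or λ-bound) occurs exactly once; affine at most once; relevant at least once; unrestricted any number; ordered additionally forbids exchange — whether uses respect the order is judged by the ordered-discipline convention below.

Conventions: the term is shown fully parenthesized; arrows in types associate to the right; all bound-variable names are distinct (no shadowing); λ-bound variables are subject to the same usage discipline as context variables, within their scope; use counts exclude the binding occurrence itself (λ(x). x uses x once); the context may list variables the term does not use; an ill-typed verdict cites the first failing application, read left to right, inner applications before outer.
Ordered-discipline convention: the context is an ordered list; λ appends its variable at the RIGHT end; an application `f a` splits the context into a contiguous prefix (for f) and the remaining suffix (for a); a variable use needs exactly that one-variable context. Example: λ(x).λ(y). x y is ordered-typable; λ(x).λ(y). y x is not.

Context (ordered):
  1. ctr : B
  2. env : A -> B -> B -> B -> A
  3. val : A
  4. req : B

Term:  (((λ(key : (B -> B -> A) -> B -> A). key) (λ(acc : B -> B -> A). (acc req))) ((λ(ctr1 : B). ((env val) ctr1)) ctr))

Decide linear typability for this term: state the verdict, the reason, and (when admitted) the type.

yes — single use per variable (ctr, env, val, req, key, acc, ctr1); term : B -> A
usage: ctr=1; env=1; val=1; req=1; key (λ-bound)=1; acc (λ-bound)=1; ctr1 (λ-bound)=1
order of uses: key, acc, req, env, val, ctr1, ctr
typing: ✓ — B -> A
per-discipline verdicts: ordered ✗; linear ✓; affine ✓; relevant ✓; unrestricted ✓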